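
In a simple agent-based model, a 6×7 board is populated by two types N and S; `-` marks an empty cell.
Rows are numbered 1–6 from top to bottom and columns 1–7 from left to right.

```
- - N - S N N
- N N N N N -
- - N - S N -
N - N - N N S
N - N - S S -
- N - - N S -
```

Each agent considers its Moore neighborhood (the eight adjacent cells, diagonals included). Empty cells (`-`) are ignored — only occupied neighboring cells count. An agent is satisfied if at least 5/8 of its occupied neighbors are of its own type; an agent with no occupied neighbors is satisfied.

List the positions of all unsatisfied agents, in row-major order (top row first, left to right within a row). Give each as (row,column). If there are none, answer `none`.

(1,5), (3,5), (4,5), (4,6), (4,7), (5,5), (5,6), (6,5)

Row 1: (1,3)N 3/3 ✓ · (1,5)S 0/4 ✗ · (1,6)N 3/4 ✓ · (1,7)N 2/2 ✓
Row 2: (2,2)N 3/3 ✓ · (2,3)N 4/4 ✓ · (2,4)N 4/6 ✓ · (2,5)N 4/6 ✓ · (2,6)N 4/6 ✓
Row 3: (3,3)N 4/4 ✓ · (3,5)S 0/6 ✗ · (3,6)N 4/6 ✓
Row 4: (4,1)N 1/1 ✓ · (4,3)N 2/2 ✓ · (4,5)N 2/5 ✗ · (4,6)N 2/6 ✗ · (4,7)S 1/3 ✗
Row 5: (5,1)N 2/2 ✓ · (5,3)N 2/2 ✓ · (5,5)S 2/5 ✗ · (5,6)S 3/6 ✗
Row 6: (6,2)N 2/2 ✓ · (6,5)N 0/3 ✗ · (6,6)S 2/3 ✓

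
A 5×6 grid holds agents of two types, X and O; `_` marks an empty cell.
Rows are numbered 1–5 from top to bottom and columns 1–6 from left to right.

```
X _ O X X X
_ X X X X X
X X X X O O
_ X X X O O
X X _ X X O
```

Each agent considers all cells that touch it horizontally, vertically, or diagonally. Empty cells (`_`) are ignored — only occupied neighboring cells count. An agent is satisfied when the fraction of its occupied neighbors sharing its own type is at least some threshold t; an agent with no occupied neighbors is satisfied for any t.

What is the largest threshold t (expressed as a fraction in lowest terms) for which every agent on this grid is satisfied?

Row 1: (1,1)X 1/1 · (1,3)O 0/4 · (1,4)X 4/5 · (1,5)X 5/5 · (1,6)X 3/3
Row 2: (2,2)X 5/6 · (2,3)X 6/7 · (2,4)X 6/8 · (2,5)X 6/8 · (2,6)X 3/5
Row 3: (3,1)X 3/3 · (3,2)X 6/6 · (3,3)X 8/8 · (3,4)X 6/8 · (3,5)O 3/8 · (3,6)O 3/5
Row 4: (4,2)X 6/6 · (4,3)X 7/7 · (4,4)X 5/7 · (4,5)O 4/8 · (4,6)O 4/5
Row 5: (5,1)X 2/2 · (5,2)X 3/3 · (5,4)X 3/4 · (5,5)X 2/5 · (5,6)O 2/3
The smallest same-type fraction is 0/4 at (1,3), which reduces to 0/1. Any threshold above that leaves this agent unsatisfied.

0/1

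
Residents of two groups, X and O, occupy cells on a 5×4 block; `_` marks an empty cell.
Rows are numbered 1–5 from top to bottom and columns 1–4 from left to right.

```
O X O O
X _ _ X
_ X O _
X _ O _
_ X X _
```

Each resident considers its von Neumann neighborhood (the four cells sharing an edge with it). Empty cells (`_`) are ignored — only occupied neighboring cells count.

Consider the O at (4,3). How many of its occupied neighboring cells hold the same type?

Occupied neighbors of (4,3): (3,3)=O, (5,3)=X.
Same type (O): 1 of 2.

1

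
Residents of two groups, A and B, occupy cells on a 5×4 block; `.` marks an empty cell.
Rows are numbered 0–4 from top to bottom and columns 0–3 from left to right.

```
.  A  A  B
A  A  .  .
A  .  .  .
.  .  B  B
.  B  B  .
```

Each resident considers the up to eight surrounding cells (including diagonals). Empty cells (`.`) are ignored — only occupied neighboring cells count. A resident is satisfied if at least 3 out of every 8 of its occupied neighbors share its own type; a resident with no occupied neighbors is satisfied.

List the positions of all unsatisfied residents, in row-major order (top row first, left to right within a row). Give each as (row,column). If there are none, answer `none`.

(0,1)A 3/3 ✓
(0,2)A 2/3 ✓
(0,3)B 0/1 ✗
(1,0)A 3/3 ✓
(1,1)A 4/4 ✓
(2,0)A 2/2 ✓
(3,2)B 3/3 ✓
(3,3)B 2/2 ✓
(4,1)B 2/2 ✓
(4,2)B 3/3 ✓

(0,3)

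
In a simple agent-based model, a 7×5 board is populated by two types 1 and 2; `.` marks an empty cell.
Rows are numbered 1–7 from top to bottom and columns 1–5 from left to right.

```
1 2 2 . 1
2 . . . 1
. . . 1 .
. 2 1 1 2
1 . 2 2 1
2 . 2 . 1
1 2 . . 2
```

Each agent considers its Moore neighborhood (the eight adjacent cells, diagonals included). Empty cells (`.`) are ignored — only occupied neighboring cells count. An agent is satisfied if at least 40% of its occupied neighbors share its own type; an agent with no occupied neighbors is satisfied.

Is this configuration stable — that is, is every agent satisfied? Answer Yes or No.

No

Row 1: (1,1)1 0/2 unhappy · (1,2)2 2/3 ok · (1,3)2 1/1 ok · (1,5)1 1/1 ok
Row 2: (2,1)2 1/2 ok · (2,5)1 2/2 ok
Row 3: (3,4)1 3/4 ok
Row 4: (4,2)2 1/3 unhappy · (4,3)1 2/5 ok · (4,4)1 3/6 ok · (4,5)2 1/4 unhappy
Row 5: (5,1)1 0/2 unhappy · (5,3)2 3/5 ok · (5,4)2 3/7 ok · (5,5)1 2/4 ok
Row 6: (6,1)2 1/3 unhappy · (6,3)2 3/3 ok · (6,5)1 1/3 unhappy
Row 7: (7,1)1 0/2 unhappy · (7,2)2 2/3 ok · (7,5)2 0/1 unhappy
For instance (1,1) has only 0/2 same-type neighbors, below 2/5.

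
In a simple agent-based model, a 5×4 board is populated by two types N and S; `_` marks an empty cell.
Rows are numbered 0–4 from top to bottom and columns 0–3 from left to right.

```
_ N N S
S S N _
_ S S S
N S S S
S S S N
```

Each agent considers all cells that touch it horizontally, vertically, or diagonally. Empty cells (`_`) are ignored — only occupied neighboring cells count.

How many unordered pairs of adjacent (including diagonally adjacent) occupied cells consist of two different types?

16

Scan each occupied cell's neighbors to the right and below (and the two forward diagonals) so each pair is counted once.
From row 0: 5 unlike of 8 pairs (running 5/8).
From row 1: 4 unlike of 8 pairs (running 9/16).
From row 2: 1 unlike of 10 pairs (running 10/26).
From row 3: 5 unlike of 13 pairs (running 15/39).
From row 4: 1 unlike of 3 pairs (running 16/42).
Total adjacent occupied pairs: 42; unlike-type pairs: 16.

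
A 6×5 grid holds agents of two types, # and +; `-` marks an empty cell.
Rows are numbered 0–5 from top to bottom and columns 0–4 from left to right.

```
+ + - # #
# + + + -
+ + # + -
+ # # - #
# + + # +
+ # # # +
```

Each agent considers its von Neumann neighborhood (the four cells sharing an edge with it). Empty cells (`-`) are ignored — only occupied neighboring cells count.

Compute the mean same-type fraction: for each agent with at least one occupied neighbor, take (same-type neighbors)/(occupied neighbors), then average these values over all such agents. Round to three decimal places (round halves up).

0.446

Row 0: (0,0)+ 1/2 · (0,1)+ 2/2 · (0,3)# 1/2 · (0,4)# 1/1
Row 1: (1,0)# 0/3 · (1,1)+ 3/4 · (1,2)+ 2/3 · (1,3)+ 2/3
Row 2: (2,0)+ 2/3 · (2,1)+ 2/4 · (2,2)# 1/4 · (2,3)+ 1/2
Row 3: (3,0)+ 1/3 · (3,1)# 1/4 · (3,2)# 2/3 · (3,4)# 0/1
Row 4: (4,0)# 0/3 · (4,1)+ 1/4 · (4,2)+ 1/4 · (4,3)# 1/3 · (4,4)+ 1/3
Row 5: (5,0)+ 0/2 · (5,1)# 1/3 · (5,2)# 2/3 · (5,3)# 2/3 · (5,4)+ 1/2
Sum over 26 agents: 1/2 + 2/2 + 1/2 + 1/1 + 0/3 + 3/4 + 2/3 + 2/3 + 2/3 + 2/4 + 1/4 + 1/2 + 1/3 + 1/4 + 2/3 + 0/1 + 0/3 + 1/4 + 1/4 + 1/3 + 1/3 + 0/2 + 1/3 + 2/3 + 2/3 + 1/2 = 139/12; mean = 139/12 ÷ 26 = 139/312 = 0.445512… → 0.446.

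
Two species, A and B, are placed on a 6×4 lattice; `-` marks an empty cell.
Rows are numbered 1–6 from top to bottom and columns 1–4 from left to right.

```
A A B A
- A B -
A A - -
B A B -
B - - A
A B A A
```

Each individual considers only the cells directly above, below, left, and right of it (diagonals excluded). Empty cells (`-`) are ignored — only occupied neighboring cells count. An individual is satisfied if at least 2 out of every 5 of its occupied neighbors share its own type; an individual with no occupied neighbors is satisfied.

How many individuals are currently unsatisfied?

7

(1,1)A 1/1 ok
(1,2)A 2/3 ok
(1,3)B 1/3 unhappy
(1,4)A 0/1 unhappy
(2,2)A 2/3 ok
(2,3)B 1/2 ok
(3,1)A 1/2 ok
(3,2)A 3/3 ok
(4,1)B 1/3 unhappy
(4,2)A 1/3 unhappy
(4,3)B 0/1 unhappy
(5,1)B 1/2 ok
(5,4)A 1/1 ok
(6,1)A 0/2 unhappy
(6,2)B 0/2 unhappy
(6,3)A 1/2 ok
(6,4)A 2/2 ok
Unsatisfied: (1,3), (1,4), (4,1), (4,2), (4,3), (6,1), (6,2) — 7 in total.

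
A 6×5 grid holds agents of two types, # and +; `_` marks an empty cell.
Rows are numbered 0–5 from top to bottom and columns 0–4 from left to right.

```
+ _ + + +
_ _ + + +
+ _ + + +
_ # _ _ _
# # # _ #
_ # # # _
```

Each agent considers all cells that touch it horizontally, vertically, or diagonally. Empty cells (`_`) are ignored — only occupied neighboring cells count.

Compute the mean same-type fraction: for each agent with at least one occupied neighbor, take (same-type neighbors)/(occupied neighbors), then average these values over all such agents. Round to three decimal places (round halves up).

0.908

Row 0: (0,0)+ — no occupied neighbors · (0,2)+ 3/3 · (0,3)+ 5/5 · (0,4)+ 3/3
Row 1: (1,2)+ 5/5 · (1,3)+ 8/8 · (1,4)+ 5/5
Row 2: (2,0)+ 0/1 · (2,2)+ 3/4 · (2,3)+ 5/5 · (2,4)+ 3/3
Row 3: (3,1)# 3/5
Row 4: (4,0)# 3/3 · (4,1)# 5/5 · (4,2)# 5/5 · (4,4)# 1/1
Row 5: (5,1)# 4/4 · (5,2)# 4/4 · (5,3)# 3/3
Sum over 18 agents: 3/3 + 5/5 + 3/3 + 5/5 + 8/8 + 5/5 + 0/1 + 3/4 + 5/5 + 3/3 + 3/5 + 3/3 + 5/5 + 5/5 + 1/1 + 4/4 + 4/4 + 3/3 = 327/20; mean = 327/20 ÷ 18 = 109/120 = 0.908333… → 0.908.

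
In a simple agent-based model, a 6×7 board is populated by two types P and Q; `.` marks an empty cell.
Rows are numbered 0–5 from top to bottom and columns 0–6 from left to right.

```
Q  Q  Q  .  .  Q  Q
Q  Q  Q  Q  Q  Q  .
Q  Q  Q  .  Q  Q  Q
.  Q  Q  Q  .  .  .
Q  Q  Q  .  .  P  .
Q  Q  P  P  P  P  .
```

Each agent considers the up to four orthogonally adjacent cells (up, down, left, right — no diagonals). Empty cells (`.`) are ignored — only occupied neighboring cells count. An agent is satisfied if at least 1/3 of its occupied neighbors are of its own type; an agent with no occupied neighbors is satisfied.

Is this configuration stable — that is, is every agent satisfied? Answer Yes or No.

(0,0)Q 2/2 ✓
(0,1)Q 3/3 ✓
(0,2)Q 2/2 ✓
(0,5)Q 2/2 ✓
(0,6)Q 1/1 ✓
(1,0)Q 3/3 ✓
(1,1)Q 4/4 ✓
(1,2)Q 4/4 ✓
(1,3)Q 2/2 ✓
(1,4)Q 3/3 ✓
(1,5)Q 3/3 ✓
(2,0)Q 2/2 ✓
(2,1)Q 4/4 ✓
(2,2)Q 3/3 ✓
(2,4)Q 2/2 ✓
(2,5)Q 3/3 ✓
(2,6)Q 1/1 ✓
(3,1)Q 3/3 ✓
(3,2)Q 4/4 ✓
(3,3)Q 1/1 ✓
(4,0)Q 2/2 ✓
(4,1)Q 4/4 ✓
(4,2)Q 2/3 ✓
(4,5)P 1/1 ✓
(5,0)Q 2/2 ✓
(5,1)Q 2/3 ✓
(5,2)P 1/3 ✓
(5,3)P 2/2 ✓
(5,4)P 2/2 ✓
(5,5)P 2/2 ✓
All meet the threshold, so the configuration is stable.

Yes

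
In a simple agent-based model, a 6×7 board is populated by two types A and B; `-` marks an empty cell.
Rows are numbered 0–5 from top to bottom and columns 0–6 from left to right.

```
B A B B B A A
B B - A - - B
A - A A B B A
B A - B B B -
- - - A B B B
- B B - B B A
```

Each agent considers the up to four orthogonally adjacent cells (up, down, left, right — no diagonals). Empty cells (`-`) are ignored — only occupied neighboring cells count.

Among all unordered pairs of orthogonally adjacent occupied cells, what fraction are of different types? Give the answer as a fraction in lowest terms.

17/37

Scan each occupied cell's neighbors to the right and below so each pair is counted once.
Row 0: B(0,0)–A(0,1)≠ B(0,0)–B(1,0)= A(0,1)–B(0,2)≠ A(0,1)–B(1,1)≠ B(0,2)–B(0,3)= B(0,3)–B(0,4)= B(0,3)–A(1,3)≠ B(0,4)–A(0,5)≠ A(0,5)–A(0,6)= A(0,6)–B(1,6)≠  → 6/10 unlike.
Row 1: B(1,0)–B(1,1)= B(1,0)–A(2,0)≠ A(1,3)–A(2,3)= B(1,6)–A(2,6)≠  → 2/4 unlike.
Row 2: A(2,0)–B(3,0)≠ A(2,2)–A(2,3)= A(2,3)–B(2,4)≠ A(2,3)–B(3,3)≠ B(2,4)–B(2,5)= B(2,4)–B(3,4)= B(2,5)–A(2,6)≠ B(2,5)–B(3,5)=  → 4/8 unlike.
Row 3: B(3,0)–A(3,1)≠ B(3,3)–B(3,4)= B(3,3)–A(4,3)≠ B(3,4)–B(3,5)= B(3,4)–B(4,4)= B(3,5)–B(4,5)=  → 2/6 unlike.
Row 4: A(4,3)–B(4,4)≠ B(4,4)–B(4,5)= B(4,4)–B(5,4)= B(4,5)–B(4,6)= B(4,5)–B(5,5)= B(4,6)–A(5,6)≠  → 2/6 unlike.
Row 5: B(5,1)–B(5,2)= B(5,4)–B(5,5)= B(5,5)–A(5,6)≠  → 1/3 unlike.
Total adjacent occupied pairs: 37; unlike-type pairs: 17.
17/37 is already in lowest terms.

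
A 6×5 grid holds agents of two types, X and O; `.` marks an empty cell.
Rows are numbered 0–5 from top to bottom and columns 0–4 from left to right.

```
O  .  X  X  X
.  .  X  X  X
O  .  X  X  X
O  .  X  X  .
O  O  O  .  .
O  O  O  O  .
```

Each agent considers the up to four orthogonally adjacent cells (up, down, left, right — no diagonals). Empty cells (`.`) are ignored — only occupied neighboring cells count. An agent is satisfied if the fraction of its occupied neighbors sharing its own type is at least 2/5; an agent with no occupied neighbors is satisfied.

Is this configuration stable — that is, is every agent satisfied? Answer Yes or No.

(0,0)O 0/0 ✓
(0,2)X 2/2 ✓
(0,3)X 3/3 ✓
(0,4)X 2/2 ✓
(1,2)X 3/3 ✓
(1,3)X 4/4 ✓
(1,4)X 3/3 ✓
(2,0)O 1/1 ✓
(2,2)X 3/3 ✓
(2,3)X 4/4 ✓
(2,4)X 2/2 ✓
(3,0)O 2/2 ✓
(3,2)X 2/3 ✓
(3,3)X 2/2 ✓
(4,0)O 3/3 ✓
(4,1)O 3/3 ✓
(4,2)O 2/3 ✓
(5,0)O 2/2 ✓
(5,1)O 3/3 ✓
(5,2)O 3/3 ✓
(5,3)O 1/1 ✓
All meet the threshold, so the configuration is stable.

Yes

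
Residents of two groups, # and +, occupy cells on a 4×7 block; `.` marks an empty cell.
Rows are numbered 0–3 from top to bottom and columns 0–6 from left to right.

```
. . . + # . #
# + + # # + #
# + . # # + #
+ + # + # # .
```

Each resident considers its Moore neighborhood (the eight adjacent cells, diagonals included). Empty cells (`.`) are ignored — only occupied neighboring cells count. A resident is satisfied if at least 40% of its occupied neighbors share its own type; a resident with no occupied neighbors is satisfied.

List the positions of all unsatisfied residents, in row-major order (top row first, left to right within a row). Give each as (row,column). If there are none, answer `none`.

(0,3), (1,0), (1,5), (2,0), (2,5), (3,2), (3,3)

(0,3)+ 1/4 not
(0,4)# 2/4 satisfied
(0,6)# 1/2 satisfied
(1,0)# 1/3 not
(1,1)+ 2/4 satisfied
(1,2)+ 3/5 satisfied
(1,3)# 4/6 satisfied
(1,4)# 4/7 satisfied
(1,5)+ 1/7 not
(1,6)# 2/4 satisfied
(2,0)# 1/5 not
(2,1)+ 4/7 satisfied
(2,3)# 5/7 satisfied
(2,4)# 5/8 satisfied
(2,5)+ 1/7 not
(2,6)# 2/4 satisfied
(3,0)+ 2/3 satisfied
(3,1)+ 2/4 satisfied
(3,2)# 1/4 not
(3,3)+ 0/4 not
(3,4)# 3/5 satisfied
(3,5)# 3/4 satisfied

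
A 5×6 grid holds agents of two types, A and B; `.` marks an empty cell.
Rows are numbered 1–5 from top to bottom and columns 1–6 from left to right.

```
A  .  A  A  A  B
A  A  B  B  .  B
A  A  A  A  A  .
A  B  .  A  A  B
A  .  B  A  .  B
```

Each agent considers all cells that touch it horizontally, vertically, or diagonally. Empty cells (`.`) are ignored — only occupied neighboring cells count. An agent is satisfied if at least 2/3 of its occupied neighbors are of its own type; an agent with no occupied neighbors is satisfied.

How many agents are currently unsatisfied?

Row 1: (1,1)A 2/2 satisfied · (1,3)A 2/4 not · (1,4)A 2/4 not · (1,5)A 1/4 not · (1,6)B 1/2 not
Row 2: (2,1)A 4/4 satisfied · (2,2)A 6/7 satisfied · (2,3)B 1/7 not · (2,4)B 1/7 not · (2,6)B 1/3 not
Row 3: (3,1)A 4/5 satisfied · (3,2)A 5/7 satisfied · (3,3)A 4/7 not · (3,4)A 4/6 satisfied · (3,5)A 3/6 not
Row 4: (4,1)A 3/4 satisfied · (4,2)B 1/6 not · (4,4)A 5/6 satisfied · (4,5)A 4/6 satisfied · (4,6)B 1/3 not
Row 5: (5,1)A 1/2 not · (5,3)B 1/3 not · (5,4)A 2/3 satisfied · (5,6)B 1/2 not
Unsatisfied: (1,3), (1,4), (1,5), (1,6), (2,3), (2,4), (2,6), (3,3), (3,5), (4,2), (4,6), (5,1), (5,3), (5,6) — 14 in total.

14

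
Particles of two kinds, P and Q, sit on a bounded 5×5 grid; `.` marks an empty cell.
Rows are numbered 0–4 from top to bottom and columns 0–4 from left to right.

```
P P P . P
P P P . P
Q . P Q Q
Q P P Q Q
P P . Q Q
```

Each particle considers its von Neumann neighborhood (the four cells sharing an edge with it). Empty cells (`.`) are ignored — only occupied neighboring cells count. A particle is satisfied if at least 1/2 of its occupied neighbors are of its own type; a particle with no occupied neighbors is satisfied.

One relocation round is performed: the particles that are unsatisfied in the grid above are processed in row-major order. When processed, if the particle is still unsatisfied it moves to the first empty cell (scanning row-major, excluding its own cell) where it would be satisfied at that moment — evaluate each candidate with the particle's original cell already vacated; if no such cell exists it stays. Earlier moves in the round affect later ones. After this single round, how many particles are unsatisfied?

Initially unsatisfied (in order): (3,0).
  (3,0): no empty cell satisfies it; stays.
Resulting grid:
P P P . P
P P P . P
Q . P Q Q
Q P P Q Q
P P . Q Q
Unsatisfied now: (3,0).

1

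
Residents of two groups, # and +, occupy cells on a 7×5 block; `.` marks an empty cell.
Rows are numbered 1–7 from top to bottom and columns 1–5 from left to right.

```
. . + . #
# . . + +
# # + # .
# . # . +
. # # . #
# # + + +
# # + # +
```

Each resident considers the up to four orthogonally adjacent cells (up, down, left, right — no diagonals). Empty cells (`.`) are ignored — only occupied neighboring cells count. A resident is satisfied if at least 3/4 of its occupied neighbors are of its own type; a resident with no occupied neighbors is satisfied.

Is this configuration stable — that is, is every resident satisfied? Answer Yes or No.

No

(1,3)+ 0/0 satisfied
(1,5)# 0/1 not
(2,1)# 1/1 satisfied
(2,4)+ 1/2 not
(2,5)+ 1/2 not
(3,1)# 3/3 satisfied
(3,2)# 1/2 not
(3,3)+ 0/3 not
(3,4)# 0/2 not
(4,1)# 1/1 satisfied
(4,3)# 1/2 not
(4,5)+ 0/1 not
(5,2)# 2/2 satisfied
(5,3)# 2/3 not
(5,5)# 0/2 not
(6,1)# 2/2 satisfied
(6,2)# 3/4 satisfied
(6,3)+ 2/4 not
(6,4)+ 2/3 not
(6,5)+ 2/3 not
(7,1)# 2/2 satisfied
(7,2)# 2/3 not
(7,3)+ 1/3 not
(7,4)# 0/3 not
(7,5)+ 1/2 not
For instance (1,5) has only 0/1 same-type neighbors, below 3/4.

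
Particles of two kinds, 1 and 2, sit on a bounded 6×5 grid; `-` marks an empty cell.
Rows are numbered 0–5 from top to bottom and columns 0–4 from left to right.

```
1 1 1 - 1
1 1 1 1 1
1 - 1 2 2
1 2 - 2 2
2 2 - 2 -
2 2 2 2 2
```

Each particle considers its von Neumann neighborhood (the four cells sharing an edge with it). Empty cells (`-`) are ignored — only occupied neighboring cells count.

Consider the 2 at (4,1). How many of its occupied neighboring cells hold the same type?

3

Occupied neighbors of (4,1): (3,1)=2, (5,1)=2, (4,0)=2.
Same type (2): 3 of 3.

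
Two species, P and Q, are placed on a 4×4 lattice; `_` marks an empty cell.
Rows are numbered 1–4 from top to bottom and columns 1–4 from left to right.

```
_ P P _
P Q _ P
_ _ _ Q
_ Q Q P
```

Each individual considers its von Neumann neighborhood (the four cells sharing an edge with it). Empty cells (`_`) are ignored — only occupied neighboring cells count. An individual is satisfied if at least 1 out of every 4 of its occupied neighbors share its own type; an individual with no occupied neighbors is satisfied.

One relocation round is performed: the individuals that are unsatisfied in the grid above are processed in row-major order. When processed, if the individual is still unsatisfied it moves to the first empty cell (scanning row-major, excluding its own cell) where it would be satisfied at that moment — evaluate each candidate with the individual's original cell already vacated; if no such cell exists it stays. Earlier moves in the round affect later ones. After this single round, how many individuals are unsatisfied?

Initially unsatisfied (in order): (2,1), (2,2), (2,4), (3,4), (4,4).
  (2,1) → (1,1).
  (2,2) → (3,1).
  (2,4) → (1,4).
  (3,4) → (2,1).
  (4,4) → (2,2).
Resulting grid:
P P P P
Q P _ _
Q _ _ _
_ Q Q _
All satisfied now.

0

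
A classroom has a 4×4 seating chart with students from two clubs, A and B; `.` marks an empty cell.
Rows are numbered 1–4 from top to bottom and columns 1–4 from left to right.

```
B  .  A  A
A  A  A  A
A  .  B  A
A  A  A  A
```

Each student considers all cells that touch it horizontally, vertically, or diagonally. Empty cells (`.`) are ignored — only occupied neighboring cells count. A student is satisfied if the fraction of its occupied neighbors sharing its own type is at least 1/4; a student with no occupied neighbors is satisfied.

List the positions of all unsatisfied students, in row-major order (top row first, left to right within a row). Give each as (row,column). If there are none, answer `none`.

Row 1: (1,1)B 0/2 ✗ · (1,3)A 4/4 ✓ · (1,4)A 3/3 ✓
Row 2: (2,1)A 2/3 ✓ · (2,2)A 4/6 ✓ · (2,3)A 5/6 ✓ · (2,4)A 4/5 ✓
Row 3: (3,1)A 4/4 ✓ · (3,3)B 0/7 ✗ · (3,4)A 4/5 ✓
Row 4: (4,1)A 2/2 ✓ · (4,2)A 3/4 ✓ · (4,3)A 3/4 ✓ · (4,4)A 2/3 ✓

(1,1), (3,3)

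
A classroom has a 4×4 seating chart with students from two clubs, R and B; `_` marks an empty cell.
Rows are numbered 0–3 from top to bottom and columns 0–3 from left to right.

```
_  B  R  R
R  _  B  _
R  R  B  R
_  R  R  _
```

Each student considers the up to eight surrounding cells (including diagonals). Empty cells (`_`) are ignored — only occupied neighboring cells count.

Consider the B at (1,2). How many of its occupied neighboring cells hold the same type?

Occupied neighbors of (1,2): (0,1)=B, (0,2)=R, (0,3)=R, (2,1)=R, (2,2)=B, (2,3)=R.
Same type (B): 2 of 6.

2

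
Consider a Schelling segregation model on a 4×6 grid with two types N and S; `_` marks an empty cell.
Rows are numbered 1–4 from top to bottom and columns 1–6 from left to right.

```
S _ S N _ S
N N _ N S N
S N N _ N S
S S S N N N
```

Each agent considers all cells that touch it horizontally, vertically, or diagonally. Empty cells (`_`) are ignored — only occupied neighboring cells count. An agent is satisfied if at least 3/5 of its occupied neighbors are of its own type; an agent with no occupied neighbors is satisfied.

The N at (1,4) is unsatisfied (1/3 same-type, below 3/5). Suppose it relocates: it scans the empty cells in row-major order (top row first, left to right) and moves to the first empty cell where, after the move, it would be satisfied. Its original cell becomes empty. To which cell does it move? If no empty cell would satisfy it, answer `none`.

Vacating (1,4). Empty cells in order:
  (1,2): 2/4 same-type → still unsatisfied.
  (1,5): 2/4 same-type → still unsatisfied.
  (2,3): 4/5 same-type → satisfied — stop here.

(2,3)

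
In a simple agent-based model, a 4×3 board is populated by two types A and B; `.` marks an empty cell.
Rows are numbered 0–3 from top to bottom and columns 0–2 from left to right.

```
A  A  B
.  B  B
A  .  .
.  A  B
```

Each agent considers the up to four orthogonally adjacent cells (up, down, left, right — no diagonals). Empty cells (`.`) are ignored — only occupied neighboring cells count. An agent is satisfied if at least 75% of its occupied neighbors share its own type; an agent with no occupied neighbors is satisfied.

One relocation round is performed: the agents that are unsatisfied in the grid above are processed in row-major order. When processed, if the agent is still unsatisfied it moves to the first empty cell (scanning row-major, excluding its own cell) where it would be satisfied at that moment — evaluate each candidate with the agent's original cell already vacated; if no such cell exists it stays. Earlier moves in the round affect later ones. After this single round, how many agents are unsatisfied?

0

Initially unsatisfied (in order): (0,1), (0,2), (1,1), (3,1), (3,2).
  (0,1) → (3,0).
  (0,2): now satisfied by earlier moves; stays.
  (1,1): now satisfied by earlier moves; stays.
  (3,1): no empty cell satisfies it; stays.
  (3,2) → (2,2).
Resulting grid:
A . B
. B B
A . B
A A .
All satisfied now.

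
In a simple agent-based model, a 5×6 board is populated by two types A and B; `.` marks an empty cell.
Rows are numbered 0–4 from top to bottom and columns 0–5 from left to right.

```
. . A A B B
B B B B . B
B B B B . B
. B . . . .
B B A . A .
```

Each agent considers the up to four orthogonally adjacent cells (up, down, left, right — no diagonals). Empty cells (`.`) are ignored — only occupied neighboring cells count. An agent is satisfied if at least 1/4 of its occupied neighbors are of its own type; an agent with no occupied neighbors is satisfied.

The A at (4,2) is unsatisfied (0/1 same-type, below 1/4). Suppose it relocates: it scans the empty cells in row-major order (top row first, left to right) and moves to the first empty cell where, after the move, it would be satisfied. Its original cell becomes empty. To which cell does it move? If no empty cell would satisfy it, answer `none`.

(0,1)

Vacating (4,2). Empty cells in order:
  (0,0): 0/1 same-type → still unsatisfied.
  (0,1): 1/2 same-type → satisfied — stop here.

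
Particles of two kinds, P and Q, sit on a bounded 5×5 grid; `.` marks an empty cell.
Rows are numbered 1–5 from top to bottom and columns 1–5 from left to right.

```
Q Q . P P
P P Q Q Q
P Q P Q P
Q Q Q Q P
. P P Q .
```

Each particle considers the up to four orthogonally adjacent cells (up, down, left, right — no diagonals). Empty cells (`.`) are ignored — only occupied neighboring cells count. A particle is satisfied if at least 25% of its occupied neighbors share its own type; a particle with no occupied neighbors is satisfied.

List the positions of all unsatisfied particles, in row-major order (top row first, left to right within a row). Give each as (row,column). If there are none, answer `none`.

Row 1: (1,1)Q 1/2 ✓ · (1,2)Q 1/2 ✓ · (1,4)P 1/2 ✓ · (1,5)P 1/2 ✓
Row 2: (2,1)P 2/3 ✓ · (2,2)P 1/4 ✓ · (2,3)Q 1/3 ✓ · (2,4)Q 3/4 ✓ · (2,5)Q 1/3 ✓
Row 3: (3,1)P 1/3 ✓ · (3,2)Q 1/4 ✓ · (3,3)P 0/4 ✗ · (3,4)Q 2/4 ✓ · (3,5)P 1/3 ✓
Row 4: (4,1)Q 1/2 ✓ · (4,2)Q 3/4 ✓ · (4,3)Q 2/4 ✓ · (4,4)Q 3/4 ✓ · (4,5)P 1/2 ✓
Row 5: (5,2)P 1/2 ✓ · (5,3)P 1/3 ✓ · (5,4)Q 1/2 ✓

(3,3)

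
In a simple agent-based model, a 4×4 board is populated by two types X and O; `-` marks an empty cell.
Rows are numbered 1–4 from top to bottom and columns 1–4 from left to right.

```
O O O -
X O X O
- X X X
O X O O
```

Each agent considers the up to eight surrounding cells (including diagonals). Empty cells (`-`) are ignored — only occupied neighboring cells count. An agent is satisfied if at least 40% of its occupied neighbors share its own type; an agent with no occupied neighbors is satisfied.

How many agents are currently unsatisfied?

Row 1: (1,1)O 2/3 ✓ · (1,2)O 3/5 ✓ · (1,3)O 3/4 ✓
Row 2: (2,1)X 1/4 ✗ · (2,2)O 3/7 ✓ · (2,3)X 3/7 ✓ · (2,4)O 1/4 ✗
Row 3: (3,2)X 4/7 ✓ · (3,3)X 4/8 ✓ · (3,4)X 2/5 ✓
Row 4: (4,1)O 0/2 ✗ · (4,2)X 2/4 ✓ · (4,3)O 1/5 ✗ · (4,4)O 1/3 ✗
Unsatisfied: (2,1), (2,4), (4,1), (4,3), (4,4) — 5 in total.

5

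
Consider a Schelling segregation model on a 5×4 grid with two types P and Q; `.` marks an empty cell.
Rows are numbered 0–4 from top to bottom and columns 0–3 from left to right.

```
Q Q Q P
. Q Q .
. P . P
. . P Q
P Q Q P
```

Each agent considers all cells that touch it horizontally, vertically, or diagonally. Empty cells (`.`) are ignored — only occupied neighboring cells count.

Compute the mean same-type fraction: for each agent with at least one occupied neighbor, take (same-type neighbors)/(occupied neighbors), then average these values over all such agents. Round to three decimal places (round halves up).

0.474

(0,0)Q 2/2
(0,1)Q 4/4
(0,2)Q 3/4
(0,3)P 0/2
(1,1)Q 4/5
(1,2)Q 3/6
(2,1)P 1/3
(2,3)P 1/3
(3,2)P 3/6
(3,3)Q 1/4
(4,0)P 0/1
(4,1)Q 1/3
(4,2)Q 2/4
(4,3)P 1/3
Sum over 14 agents: 2/2 + 4/4 + 3/4 + 0/2 + 4/5 + 3/6 + 1/3 + 1/3 + 3/6 + 1/4 + 0/1 + 1/3 + 2/4 + 1/3 = 199/30; mean = 199/30 ÷ 14 = 199/420 = 0.473809… → 0.474.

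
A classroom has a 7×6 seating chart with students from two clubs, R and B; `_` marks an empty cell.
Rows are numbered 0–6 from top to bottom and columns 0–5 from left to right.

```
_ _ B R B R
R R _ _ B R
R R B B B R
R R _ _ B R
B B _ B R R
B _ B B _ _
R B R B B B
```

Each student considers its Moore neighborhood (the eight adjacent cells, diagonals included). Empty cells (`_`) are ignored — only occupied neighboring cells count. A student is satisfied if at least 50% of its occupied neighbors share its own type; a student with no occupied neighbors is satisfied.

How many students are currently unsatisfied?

(0,2)B 0/2 not
(0,3)R 0/3 not
(0,4)B 1/4 not
(0,5)R 1/3 not
(1,0)R 3/3 satisfied
(1,1)R 3/5 satisfied
(1,4)B 3/7 not
(1,5)R 2/5 not
(2,0)R 5/5 satisfied
(2,1)R 5/6 satisfied
(2,2)B 1/4 not
(2,3)B 4/4 satisfied
(2,4)B 3/6 satisfied
(2,5)R 2/5 not
(3,0)R 3/5 satisfied
(3,1)R 3/6 satisfied
(3,4)B 3/7 not
(3,5)R 3/5 satisfied
(4,0)B 2/4 satisfied
(4,1)B 3/5 satisfied
(4,3)B 3/4 satisfied
(4,4)R 2/5 not
(4,5)R 2/3 satisfied
(5,0)B 3/4 satisfied
(5,2)B 5/6 satisfied
(5,3)B 4/6 satisfied
(6,0)R 0/2 not
(6,1)B 2/4 satisfied
(6,2)R 0/4 not
(6,3)B 3/4 satisfied
(6,4)B 3/3 satisfied
(6,5)B 1/1 satisfied
Unsatisfied: (0,2), (0,3), (0,4), (0,5), (1,4), (1,5), (2,2), (2,5), (3,4), (4,4), (6,0), (6,2) — 12 in total.

12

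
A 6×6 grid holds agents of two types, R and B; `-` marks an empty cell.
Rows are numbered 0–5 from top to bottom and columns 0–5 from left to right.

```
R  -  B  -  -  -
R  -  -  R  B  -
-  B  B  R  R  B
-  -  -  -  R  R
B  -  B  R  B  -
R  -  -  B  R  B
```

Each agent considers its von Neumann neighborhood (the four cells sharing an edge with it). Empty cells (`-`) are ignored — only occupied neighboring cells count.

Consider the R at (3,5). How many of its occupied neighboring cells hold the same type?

Occupied neighbors of (3,5): (2,5)=B, (3,4)=R.
Same type (R): 1 of 2.

1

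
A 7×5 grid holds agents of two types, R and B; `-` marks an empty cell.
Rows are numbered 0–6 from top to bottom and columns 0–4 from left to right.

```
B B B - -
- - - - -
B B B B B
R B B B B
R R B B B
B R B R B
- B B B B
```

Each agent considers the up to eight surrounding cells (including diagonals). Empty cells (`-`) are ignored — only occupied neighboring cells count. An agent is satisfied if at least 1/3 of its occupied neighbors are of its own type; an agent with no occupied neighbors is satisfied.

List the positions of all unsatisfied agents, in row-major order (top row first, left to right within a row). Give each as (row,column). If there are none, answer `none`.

(5,0), (5,1), (5,3)

(0,0)B 1/1 satisfied
(0,1)B 2/2 satisfied
(0,2)B 1/1 satisfied
(2,0)B 2/3 satisfied
(2,1)B 4/5 satisfied
(2,2)B 5/5 satisfied
(2,3)B 5/5 satisfied
(2,4)B 3/3 satisfied
(3,0)R 2/5 satisfied
(3,1)B 5/8 satisfied
(3,2)B 7/8 satisfied
(3,3)B 8/8 satisfied
(3,4)B 5/5 satisfied
(4,0)R 3/5 satisfied
(4,1)R 3/8 satisfied
(4,2)B 5/8 satisfied
(4,3)B 7/8 satisfied
(4,4)B 4/5 satisfied
(5,0)B 1/4 not
(5,1)R 2/7 not
(5,2)B 5/8 satisfied
(5,3)R 0/8 not
(5,4)B 4/5 satisfied
(6,1)B 3/4 satisfied
(6,2)B 3/5 satisfied
(6,3)B 4/5 satisfied
(6,4)B 2/3 satisfied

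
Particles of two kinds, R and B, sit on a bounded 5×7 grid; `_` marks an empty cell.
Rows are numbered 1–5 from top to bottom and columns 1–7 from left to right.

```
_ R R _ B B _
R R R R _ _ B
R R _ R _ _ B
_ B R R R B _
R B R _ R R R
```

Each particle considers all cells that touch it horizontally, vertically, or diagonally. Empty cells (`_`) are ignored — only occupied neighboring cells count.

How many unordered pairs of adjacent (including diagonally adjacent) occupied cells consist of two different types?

13

Scan each occupied cell's neighbors to the right and below (and the two forward diagonals) so each pair is counted once.
From row 1: 1 unlike of 10 pairs (running 1/10).
From row 2: 0 unlike of 11 pairs (running 1/21).
From row 3: 2 unlike of 8 pairs (running 3/29).
From row 4: 8 unlike of 16 pairs (running 11/45).
From row 5: 2 unlike of 4 pairs (running 13/49).
Total adjacent occupied pairs: 49; unlike-type pairs: 13.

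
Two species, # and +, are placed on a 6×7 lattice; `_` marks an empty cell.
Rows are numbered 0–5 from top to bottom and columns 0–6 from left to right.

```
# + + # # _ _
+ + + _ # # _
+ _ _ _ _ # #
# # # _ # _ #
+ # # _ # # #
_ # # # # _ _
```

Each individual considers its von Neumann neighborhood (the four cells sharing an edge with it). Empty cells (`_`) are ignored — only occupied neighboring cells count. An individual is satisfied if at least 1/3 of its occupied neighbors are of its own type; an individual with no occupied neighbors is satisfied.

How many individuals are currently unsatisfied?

(0,0)# 0/2 not
(0,1)+ 2/3 satisfied
(0,2)+ 2/3 satisfied
(0,3)# 1/2 satisfied
(0,4)# 2/2 satisfied
(1,0)+ 2/3 satisfied
(1,1)+ 3/3 satisfied
(1,2)+ 2/2 satisfied
(1,4)# 2/2 satisfied
(1,5)# 2/2 satisfied
(2,0)+ 1/2 satisfied
(2,5)# 2/2 satisfied
(2,6)# 2/2 satisfied
(3,0)# 1/3 satisfied
(3,1)# 3/3 satisfied
(3,2)# 2/2 satisfied
(3,4)# 1/1 satisfied
(3,6)# 2/2 satisfied
(4,0)+ 0/2 not
(4,1)# 3/4 satisfied
(4,2)# 3/3 satisfied
(4,4)# 3/3 satisfied
(4,5)# 2/2 satisfied
(4,6)# 2/2 satisfied
(5,1)# 2/2 satisfied
(5,2)# 3/3 satisfied
(5,3)# 2/2 satisfied
(5,4)# 2/2 satisfied
Unsatisfied: (0,0), (4,0) — 2 in total.

2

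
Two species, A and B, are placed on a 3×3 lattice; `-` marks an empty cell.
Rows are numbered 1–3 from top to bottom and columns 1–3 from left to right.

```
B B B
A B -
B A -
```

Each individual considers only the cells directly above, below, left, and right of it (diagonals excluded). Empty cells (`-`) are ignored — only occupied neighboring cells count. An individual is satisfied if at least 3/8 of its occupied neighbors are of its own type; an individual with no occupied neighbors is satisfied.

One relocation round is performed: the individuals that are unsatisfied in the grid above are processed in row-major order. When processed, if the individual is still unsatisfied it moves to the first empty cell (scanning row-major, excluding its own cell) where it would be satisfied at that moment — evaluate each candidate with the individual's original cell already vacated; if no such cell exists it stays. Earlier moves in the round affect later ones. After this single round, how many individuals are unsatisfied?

Initially unsatisfied (in order): (2,1), (2,2), (3,1), (3,2).
  (2,1) → (3,3).
  (2,2): now satisfied by earlier moves; stays.
  (3,1) → (2,1).
  (3,2): now satisfied by earlier moves; stays.
Resulting grid:
B B B
B B -
- A A
All satisfied now.

0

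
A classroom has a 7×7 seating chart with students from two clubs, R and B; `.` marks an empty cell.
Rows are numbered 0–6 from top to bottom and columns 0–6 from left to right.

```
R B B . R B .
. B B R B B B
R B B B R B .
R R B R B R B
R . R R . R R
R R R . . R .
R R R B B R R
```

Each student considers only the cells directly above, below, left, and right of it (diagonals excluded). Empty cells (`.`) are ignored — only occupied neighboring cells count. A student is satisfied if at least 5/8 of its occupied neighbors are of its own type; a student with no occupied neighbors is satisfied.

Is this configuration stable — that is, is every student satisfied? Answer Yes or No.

No

Row 0: (0,0)R 0/1 unhappy · (0,1)B 2/3 ok · (0,2)B 2/2 ok · (0,4)R 0/2 unhappy · (0,5)B 1/2 unhappy
Row 1: (1,1)B 3/3 ok · (1,2)B 3/4 ok · (1,3)R 0/3 unhappy · (1,4)B 1/4 unhappy · (1,5)B 4/4 ok · (1,6)B 1/1 ok
Row 2: (2,0)R 1/2 unhappy · (2,1)B 2/4 unhappy · (2,2)B 4/4 ok · (2,3)B 1/4 unhappy · (2,4)R 0/4 unhappy · (2,5)B 1/3 unhappy
Row 3: (3,0)R 3/3 ok · (3,1)R 1/3 unhappy · (3,2)B 1/4 unhappy · (3,3)R 1/4 unhappy · (3,4)B 0/3 unhappy · (3,5)R 1/4 unhappy · (3,6)B 0/2 unhappy
Row 4: (4,0)R 2/2 ok · (4,2)R 2/3 ok · (4,3)R 2/2 ok · (4,5)R 3/3 ok · (4,6)R 1/2 unhappy
Row 5: (5,0)R 3/3 ok · (5,1)R 3/3 ok · (5,2)R 3/3 ok · (5,5)R 2/2 ok
Row 6: (6,0)R 2/2 ok · (6,1)R 3/3 ok · (6,2)R 2/3 ok · (6,3)B 1/2 unhappy · (6,4)B 1/2 unhappy · (6,5)R 2/3 ok · (6,6)R 1/1 ok
For instance (0,0) has only 0/1 same-type neighbors, below 5/8.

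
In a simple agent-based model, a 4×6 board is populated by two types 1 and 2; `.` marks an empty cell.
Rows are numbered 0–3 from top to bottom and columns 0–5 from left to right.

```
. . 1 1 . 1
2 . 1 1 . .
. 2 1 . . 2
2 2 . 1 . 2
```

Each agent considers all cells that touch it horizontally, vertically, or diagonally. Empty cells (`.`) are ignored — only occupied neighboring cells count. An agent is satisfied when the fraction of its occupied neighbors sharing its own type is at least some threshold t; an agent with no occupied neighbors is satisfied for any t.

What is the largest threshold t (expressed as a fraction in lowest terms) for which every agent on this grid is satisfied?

Row 0: (0,2)1 3/3 · (0,3)1 3/3 · (0,5)1 — no occupied neighbors
Row 1: (1,0)2 1/1 · (1,2)1 4/5 · (1,3)1 4/4
Row 2: (2,1)2 3/5 · (2,2)1 3/5 · (2,5)2 1/1
Row 3: (3,0)2 2/2 · (3,1)2 2/3 · (3,3)1 1/1 · (3,5)2 1/1
The smallest same-type fraction is 3/5 at (2,1), which reduces to 3/5. Any threshold above that leaves this agent unsatisfied.

3/5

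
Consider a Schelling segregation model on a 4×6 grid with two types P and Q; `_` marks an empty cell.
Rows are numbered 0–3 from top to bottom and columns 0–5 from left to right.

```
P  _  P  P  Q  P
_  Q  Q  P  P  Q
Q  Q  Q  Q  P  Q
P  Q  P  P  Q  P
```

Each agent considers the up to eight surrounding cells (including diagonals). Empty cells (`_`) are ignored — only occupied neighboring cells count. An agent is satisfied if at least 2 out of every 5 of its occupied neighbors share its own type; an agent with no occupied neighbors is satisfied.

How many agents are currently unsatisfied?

7

Row 0: (0,0)P 0/1 unhappy · (0,2)P 2/4 ok · (0,3)P 3/5 ok · (0,4)Q 1/5 unhappy · (0,5)P 1/3 unhappy
Row 1: (1,1)Q 4/6 ok · (1,2)Q 4/7 ok · (1,3)P 4/8 ok · (1,4)P 4/8 ok · (1,5)Q 2/5 ok
Row 2: (2,0)Q 3/4 ok · (2,1)Q 5/7 ok · (2,2)Q 5/8 ok · (2,3)Q 3/8 unhappy · (2,4)P 4/8 ok · (2,5)Q 2/5 ok
Row 3: (3,0)P 0/3 unhappy · (3,1)Q 3/5 ok · (3,2)P 1/5 unhappy · (3,3)P 2/5 ok · (3,4)Q 2/5 ok · (3,5)P 1/3 unhappy
Unsatisfied: (0,0), (0,4), (0,5), (2,3), (3,0), (3,2), (3,5) — 7 in total.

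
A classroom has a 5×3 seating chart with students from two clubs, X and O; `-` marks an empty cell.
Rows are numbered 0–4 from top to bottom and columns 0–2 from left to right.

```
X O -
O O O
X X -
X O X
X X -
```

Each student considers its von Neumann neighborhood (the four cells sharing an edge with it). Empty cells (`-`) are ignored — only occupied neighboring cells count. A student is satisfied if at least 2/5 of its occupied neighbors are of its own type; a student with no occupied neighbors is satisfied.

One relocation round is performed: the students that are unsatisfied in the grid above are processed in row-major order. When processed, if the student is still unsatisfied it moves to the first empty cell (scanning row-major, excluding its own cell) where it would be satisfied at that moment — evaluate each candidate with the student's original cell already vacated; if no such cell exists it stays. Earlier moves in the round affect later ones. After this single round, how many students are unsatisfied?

Initially unsatisfied (in order): (0,0), (1,0), (2,1), (3,1), (3,2).
  (0,0) → (2,2).
  (1,0): now satisfied by earlier moves; stays.
  (2,1): now satisfied by earlier moves; stays.
  (3,1) → (0,0).
  (3,2): now satisfied by earlier moves; stays.
Resulting grid:
O O -
O O O
X X X
X - X
X X -
All satisfied now.

0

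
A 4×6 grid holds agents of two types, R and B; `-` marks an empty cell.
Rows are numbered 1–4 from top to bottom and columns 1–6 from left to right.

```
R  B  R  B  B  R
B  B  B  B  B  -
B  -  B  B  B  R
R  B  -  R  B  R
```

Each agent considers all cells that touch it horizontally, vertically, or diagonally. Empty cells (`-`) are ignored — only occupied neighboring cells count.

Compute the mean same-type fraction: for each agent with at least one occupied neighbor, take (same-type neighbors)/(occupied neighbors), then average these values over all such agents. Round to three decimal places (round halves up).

0.511

Row 1: (1,1)R 0/3 · (1,2)B 3/5 · (1,3)R 0/5 · (1,4)B 4/5 · (1,5)B 3/4 · (1,6)R 0/2
Row 2: (2,1)B 3/4 · (2,2)B 5/7 · (2,3)B 6/7 · (2,4)B 7/8 · (2,5)B 5/7
Row 3: (3,1)B 3/4 · (3,3)B 5/6 · (3,4)B 6/7 · (3,5)B 4/7 · (3,6)R 1/4
Row 4: (4,1)R 0/2 · (4,2)B 2/3 · (4,4)R 0/4 · (4,5)B 2/5 · (4,6)R 1/3
Sum over 21 agents: 0/3 + 3/5 + 0/5 + 4/5 + 3/4 + 0/2 + 3/4 + 5/7 + 6/7 + 7/8 + 5/7 + 3/4 + 5/6 + 6/7 + 4/7 + 1/4 + 0/2 + 2/3 + 0/4 + 2/5 + 1/3 = 9007/840; mean = 9007/840 ÷ 21 = 9007/17640 = 0.510600… → 0.511.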